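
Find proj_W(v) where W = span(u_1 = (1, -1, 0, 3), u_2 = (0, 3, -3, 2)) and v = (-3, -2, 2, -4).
proj_W(v) = (-226/233, -317/233, 543/233, -1040/233)

Set up U = [u_1 | ... | u_2] ∈ R^(4×2). The projector onto W = col(U) is P = U (U^T U)^(-1) U^T.
Compute U^T U =
  [11, 3]
  [3, 22],
and U^T v = (-13, -20).
Solve U^T U · c = U^T v for the coefficients: c = (-226/233, -181/233). The projection is proj_W(v) = U c.
Check: (v - proj_W(v)) · u_1 = 0  (should be 0).
Check: (v - proj_W(v)) · u_2 = 0  (should be 0).
Result: proj_W(v) = (-226/233, -317/233, 543/233, -1040/233).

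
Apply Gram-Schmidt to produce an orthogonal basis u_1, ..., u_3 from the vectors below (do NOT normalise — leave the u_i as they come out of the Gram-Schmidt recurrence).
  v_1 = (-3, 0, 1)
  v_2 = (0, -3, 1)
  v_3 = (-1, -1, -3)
Orthogonal basis:
  u_1 = (-3, 0, 1)
  u_2 = (3/10, -3, 9/10)
  u_3 = (-1, -1, -3)

Apply the Gram-Schmidt recurrence
  u_1 = v_1
  u_i = v_i − Σ_{j<i} ((v_i · u_j) / (u_j · u_j)) · u_j.

Step by step this gives:
  u_1 = (-3, 0, 1)
  u_2 = (3/10, -3, 9/10)
  u_3 = (-1, -1, -3)

Orthogonality check:
  u_2 · u_1 = 0 (should be 0)
  u_3 · u_1 = 0 (should be 0)
  u_3 · u_2 = 0 (should be 0)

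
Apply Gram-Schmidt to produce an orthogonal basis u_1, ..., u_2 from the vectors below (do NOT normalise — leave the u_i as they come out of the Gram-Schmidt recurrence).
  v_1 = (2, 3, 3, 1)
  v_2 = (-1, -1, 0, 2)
Orthogonal basis:
  u_1 = (2, 3, 3, 1)
  u_2 = (-17/23, -14/23, 9/23, 49/23)

Apply the Gram-Schmidt recurrence
  u_1 = v_1
  u_i = v_i − Σ_{j<i} ((v_i · u_j) / (u_j · u_j)) · u_j.

Step by step this gives:
  u_1 = (2, 3, 3, 1)
  u_2 = (-17/23, -14/23, 9/23, 49/23)

Orthogonality check:
  u_2 · u_1 = 0 (should be 0)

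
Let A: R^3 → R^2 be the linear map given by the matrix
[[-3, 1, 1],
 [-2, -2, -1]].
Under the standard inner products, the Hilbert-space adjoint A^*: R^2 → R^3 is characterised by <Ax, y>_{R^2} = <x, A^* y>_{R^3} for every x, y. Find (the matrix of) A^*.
A^* = A^T =
[[-3, -2],
 [1, -2],
 [1, -1]]

For real matrices with standard dot products, the defining identity <Ax, y> = <x, A^* y> gives (Ax)^T y = x^T (A^*) y, i.e. x^T A^T y = x^T (A^*) y. Since this holds for all x, y, we must have A^* = A^T. Therefore
A^* =
[[-3, -2],
 [1, -2],
 [1, -1]].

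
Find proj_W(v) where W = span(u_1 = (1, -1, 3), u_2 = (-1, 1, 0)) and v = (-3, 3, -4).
proj_W(v) = (-3, 3, -4)

Set up U = [u_1 | ... | u_2] ∈ R^(3×2). The projector onto W = col(U) is P = U (U^T U)^(-1) U^T.
Compute U^T U =
  [11, -2]
  [-2, 2],
and U^T v = (-18, 6).
Solve U^T U · c = U^T v for the coefficients: c = (-4/3, 5/3). The projection is proj_W(v) = U c.
Check: (v - proj_W(v)) · u_1 = 0  (should be 0).
Check: (v - proj_W(v)) · u_2 = 0  (should be 0).
Result: proj_W(v) = (-3, 3, -4).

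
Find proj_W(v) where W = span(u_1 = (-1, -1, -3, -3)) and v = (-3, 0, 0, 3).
proj_W(v) = (3/10, 3/10, 9/10, 9/10)

Set up U = [u_1 | ... | u_1] ∈ R^(4×1). The projector onto W = col(U) is P = U (U^T U)^(-1) U^T.
Compute U^T U =
  [20],
and U^T v = (-6).
Solve U^T U · c = U^T v for the coefficients: c = (-3/10). The projection is proj_W(v) = U c.
Check: (v - proj_W(v)) · u_1 = 0  (should be 0).
Result: proj_W(v) = (3/10, 3/10, 9/10, 9/10).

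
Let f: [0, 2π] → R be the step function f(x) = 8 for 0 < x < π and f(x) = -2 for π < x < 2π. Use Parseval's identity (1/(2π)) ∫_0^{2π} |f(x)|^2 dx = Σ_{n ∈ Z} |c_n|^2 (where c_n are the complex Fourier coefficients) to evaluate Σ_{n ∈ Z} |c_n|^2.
Σ |c_n|^2 = 34

Parseval equates the L^2 energy of f (normalised by 1/(2π)) with the ℓ^2 sum of its Fourier coefficients: (1/(2π)) ∫_0^{2π} |f|^2 = Σ |c_n|^2.
Compute the left side: (1/(2π)) [∫_0^π 8^2 dx + ∫_π^{2π} (-2)^2 dx] = (1/(2π)) · (64π + 4π) = (64 + 4)/2 = 34.
So Σ_{n ∈ Z} |c_n|^2 = 34.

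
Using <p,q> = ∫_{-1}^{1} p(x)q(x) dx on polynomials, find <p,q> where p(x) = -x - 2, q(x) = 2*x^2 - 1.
<p,q> = 4/3

Expand the product: p(x)·q(x) = -2*x^3 - 4*x^2 + x + 2.
∫_{-1}^{1} of each monomial x^k gives [2/(k+1) if k even, 0 if k odd]. Integrating term-by-term (or equivalently evaluating the antiderivative F(x) = -x^4/2 - 4*x^3/3 + x^2/2 + 2*x at the endpoints):
  F(1) − F(−1) = 2/3 − (-2/3) = 4/3.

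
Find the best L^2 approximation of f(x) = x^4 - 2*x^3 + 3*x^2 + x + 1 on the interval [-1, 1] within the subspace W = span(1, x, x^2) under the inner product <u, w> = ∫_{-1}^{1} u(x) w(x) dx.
g(x) = 27*x^2/7 - x/5 + 32/35

The best approximation g ∈ W is the orthogonal projection of f onto W. Writing g = a_0 + a_1 x + a_2 x^2, the coefficients solve the normal equations G · a = b where
  G_{ij} = <φ_i, φ_j> and b_i = <f, φ_i>, with φ_0 = 1, φ_1 = x, φ_2 = x^2.
G =
  [2, 0, 2/3]
  [0, 2/3, 0]
  [2/3, 0, 2/5],
b = (22/5, -2/15, 226/105).
Solving gives a_0 = 32/35, a_1 = -1/5, a_2 = 27/7, so
  g(x) = 27*x^2/7 - x/5 + 32/35.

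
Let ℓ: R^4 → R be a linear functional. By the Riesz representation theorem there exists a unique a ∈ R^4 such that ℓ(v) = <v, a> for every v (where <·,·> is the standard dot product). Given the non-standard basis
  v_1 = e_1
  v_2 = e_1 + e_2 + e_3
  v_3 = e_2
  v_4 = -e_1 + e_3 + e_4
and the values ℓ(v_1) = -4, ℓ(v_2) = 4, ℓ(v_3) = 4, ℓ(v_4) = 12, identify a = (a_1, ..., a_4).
a = (-4, 4, 4, 4)

Write a = (a_1, ..., a_4) in the standard basis. For each basis vector v_i, ℓ(v_i) = <v_i, a> is a linear equation in the a_j's. Collect the n equations into a matrix system V a = ℓ, where row i of V is v_i (expressed in the standard basis). Since V is invertible (lower-triangular with 1s on the diagonal, up to permutation), solve by back-substitution:
  V =
[[1, 0, 0, 0],
 [1, 1, 1, 0],
 [0, 1, 0, 0],
 [-1, 0, 1, 1]]
  V a = (-4, 4, 4, 12)
Solving gives a = (-4, 4, 4, 4).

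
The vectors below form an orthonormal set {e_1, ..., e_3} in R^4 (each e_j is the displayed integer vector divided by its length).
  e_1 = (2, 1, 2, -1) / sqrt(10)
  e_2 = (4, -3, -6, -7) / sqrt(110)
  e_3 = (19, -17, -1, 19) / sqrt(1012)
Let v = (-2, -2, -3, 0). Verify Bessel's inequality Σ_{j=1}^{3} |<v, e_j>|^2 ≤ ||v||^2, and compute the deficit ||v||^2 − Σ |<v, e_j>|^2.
Σ |<v, e_j>|^2 = 1539/92; ||v||^2 = 17; deficit = 25/92

Write each e_j = u_j / sqrt(<u_j, u_j>) where u_j is the displayed integer vector. Then <v, e_j> = <v, u_j> / sqrt(<u_j, u_j>), so |<v, e_j>|^2 = <v, u_j>^2 / <u_j, u_j>.
Coefficients: <v, e_1> = -12/sqrt(10), <v, e_2> = 16/sqrt(110), <v, e_3> = -1/sqrt(1012).
Square and sum: Σ |<v, e_j>|^2 = 1539/92.
Compute ||v||^2 = v·v = 17.
Deficit = 17 − 1539/92 = 25/92 ≥ 0, confirming Bessel's inequality. (The deficit equals ||v − Σ <v,e_j> e_j||^2, the squared distance from v to span{e_j}.)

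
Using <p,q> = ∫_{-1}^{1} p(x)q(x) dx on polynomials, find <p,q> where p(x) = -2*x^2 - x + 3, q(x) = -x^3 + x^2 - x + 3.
<p,q> = 244/15

Expand the product: p(x)·q(x) = 2*x^5 - x^4 - 2*x^3 - 2*x^2 - 6*x + 9.
∫_{-1}^{1} of each monomial x^k gives [2/(k+1) if k even, 0 if k odd]. Integrating term-by-term (or equivalently evaluating the antiderivative F(x) = x^6/3 - x^5/5 - x^4/2 - 2*x^3/3 - 3*x^2 + 9*x at the endpoints):
  F(1) − F(−1) = 149/30 − (-113/10) = 244/15.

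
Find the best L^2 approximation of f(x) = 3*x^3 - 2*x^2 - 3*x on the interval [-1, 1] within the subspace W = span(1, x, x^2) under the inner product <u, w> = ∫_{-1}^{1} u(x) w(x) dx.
g(x) = -2*x^2 - 6*x/5

The best approximation g ∈ W is the orthogonal projection of f onto W. Writing g = a_0 + a_1 x + a_2 x^2, the coefficients solve the normal equations G · a = b where
  G_{ij} = <φ_i, φ_j> and b_i = <f, φ_i>, with φ_0 = 1, φ_1 = x, φ_2 = x^2.
G =
  [2, 0, 2/3]
  [0, 2/3, 0]
  [2/3, 0, 2/5],
b = (-4/3, -4/5, -4/5).
Solving gives a_0 = 0, a_1 = -6/5, a_2 = -2, so
  g(x) = -2*x^2 - 6*x/5.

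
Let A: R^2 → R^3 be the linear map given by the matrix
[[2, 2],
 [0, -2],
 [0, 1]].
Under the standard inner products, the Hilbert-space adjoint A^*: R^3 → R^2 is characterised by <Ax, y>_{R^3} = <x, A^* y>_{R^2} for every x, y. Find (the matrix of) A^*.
A^* = A^T =
[[2, 0, 0],
 [2, -2, 1]]

For real matrices with standard dot products, the defining identity <Ax, y> = <x, A^* y> gives (Ax)^T y = x^T (A^*) y, i.e. x^T A^T y = x^T (A^*) y. Since this holds for all x, y, we must have A^* = A^T. Therefore
A^* =
[[2, 0, 0],
 [2, -2, 1]].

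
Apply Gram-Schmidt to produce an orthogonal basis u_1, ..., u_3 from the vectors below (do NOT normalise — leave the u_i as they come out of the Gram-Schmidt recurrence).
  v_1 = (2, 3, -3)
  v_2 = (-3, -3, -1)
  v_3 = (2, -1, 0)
Orthogonal basis:
  u_1 = (2, 3, -3)
  u_2 = (-21/11, -15/11, -29/11)
  u_3 = (210/137, -385/274, -105/274)

Apply the Gram-Schmidt recurrence
  u_1 = v_1
  u_i = v_i − Σ_{j<i} ((v_i · u_j) / (u_j · u_j)) · u_j.

Step by step this gives:
  u_1 = (2, 3, -3)
  u_2 = (-21/11, -15/11, -29/11)
  u_3 = (210/137, -385/274, -105/274)

Orthogonality check:
  u_2 · u_1 = 0 (should be 0)
  u_3 · u_1 = 0 (should be 0)
  u_3 · u_2 = 0 (should be 0)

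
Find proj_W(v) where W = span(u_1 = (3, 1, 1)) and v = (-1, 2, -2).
proj_W(v) = (-9/11, -3/11, -3/11)

Set up U = [u_1 | ... | u_1] ∈ R^(3×1). The projector onto W = col(U) is P = U (U^T U)^(-1) U^T.
Compute U^T U =
  [11],
and U^T v = (-3).
Solve U^T U · c = U^T v for the coefficients: c = (-3/11). The projection is proj_W(v) = U c.
Check: (v - proj_W(v)) · u_1 = 0  (should be 0).
Result: proj_W(v) = (-9/11, -3/11, -3/11).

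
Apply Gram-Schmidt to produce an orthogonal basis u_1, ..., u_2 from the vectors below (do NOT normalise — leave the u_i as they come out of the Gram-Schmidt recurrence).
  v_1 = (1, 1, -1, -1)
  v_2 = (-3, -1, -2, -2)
Orthogonal basis:
  u_1 = (1, 1, -1, -1)
  u_2 = (-3, -1, -2, -2)

Apply the Gram-Schmidt recurrence
  u_1 = v_1
  u_i = v_i − Σ_{j<i} ((v_i · u_j) / (u_j · u_j)) · u_j.

Step by step this gives:
  u_1 = (1, 1, -1, -1)
  u_2 = (-3, -1, -2, -2)

Orthogonality check:
  u_2 · u_1 = 0 (should be 0)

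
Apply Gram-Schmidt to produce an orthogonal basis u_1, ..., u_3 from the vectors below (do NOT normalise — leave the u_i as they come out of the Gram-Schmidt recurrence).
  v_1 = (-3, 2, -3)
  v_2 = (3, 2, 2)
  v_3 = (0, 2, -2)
Orthogonal basis:
  u_1 = (-3, 2, -3)
  u_2 = (3/2, 3, 1/2)
  u_3 = (180/253, -54/253, -216/253)

Apply the Gram-Schmidt recurrence
  u_1 = v_1
  u_i = v_i − Σ_{j<i} ((v_i · u_j) / (u_j · u_j)) · u_j.

Step by step this gives:
  u_1 = (-3, 2, -3)
  u_2 = (3/2, 3, 1/2)
  u_3 = (180/253, -54/253, -216/253)

Orthogonality check:
  u_2 · u_1 = 0 (should be 0)
  u_3 · u_1 = 0 (should be 0)
  u_3 · u_2 = 0 (should be 0)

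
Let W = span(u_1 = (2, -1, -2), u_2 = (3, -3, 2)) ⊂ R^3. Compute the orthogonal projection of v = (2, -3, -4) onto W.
proj_W(v) = (554/173, -259/173, -614/173)

Set up U = [u_1 | ... | u_2] ∈ R^(3×2). The projector onto W = col(U) is P = U (U^T U)^(-1) U^T.
Compute U^T U =
  [9, 5]
  [5, 22],
and U^T v = (15, 7).
Solve U^T U · c = U^T v for the coefficients: c = (295/173, -12/173). The projection is proj_W(v) = U c.
Check: (v - proj_W(v)) · u_1 = 0  (should be 0).
Check: (v - proj_W(v)) · u_2 = 0  (should be 0).
Result: proj_W(v) = (554/173, -259/173, -614/173).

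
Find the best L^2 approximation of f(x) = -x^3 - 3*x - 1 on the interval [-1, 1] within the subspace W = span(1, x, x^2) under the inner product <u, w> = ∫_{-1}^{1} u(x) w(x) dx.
g(x) = -18*x/5 - 1

The best approximation g ∈ W is the orthogonal projection of f onto W. Writing g = a_0 + a_1 x + a_2 x^2, the coefficients solve the normal equations G · a = b where
  G_{ij} = <φ_i, φ_j> and b_i = <f, φ_i>, with φ_0 = 1, φ_1 = x, φ_2 = x^2.
G =
  [2, 0, 2/3]
  [0, 2/3, 0]
  [2/3, 0, 2/5],
b = (-2, -12/5, -2/3).
Solving gives a_0 = -1, a_1 = -18/5, a_2 = 0, so
  g(x) = -18*x/5 - 1.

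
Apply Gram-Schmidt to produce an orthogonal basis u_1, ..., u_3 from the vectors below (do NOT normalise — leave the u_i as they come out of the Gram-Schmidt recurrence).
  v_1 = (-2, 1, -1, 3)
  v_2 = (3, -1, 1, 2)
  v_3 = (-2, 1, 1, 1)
Orthogonal basis:
  u_1 = (-2, 1, -1, 3)
  u_2 = (41/15, -13/15, 13/15, 12/5)
  u_3 = (-110/221, 6/17, 28/17, 22/221)

Apply the Gram-Schmidt recurrence
  u_1 = v_1
  u_i = v_i − Σ_{j<i} ((v_i · u_j) / (u_j · u_j)) · u_j.

Step by step this gives:
  u_1 = (-2, 1, -1, 3)
  u_2 = (41/15, -13/15, 13/15, 12/5)
  u_3 = (-110/221, 6/17, 28/17, 22/221)

Orthogonality check:
  u_2 · u_1 = 0 (should be 0)
  u_3 · u_1 = 0 (should be 0)
  u_3 · u_2 = 0 (should be 0)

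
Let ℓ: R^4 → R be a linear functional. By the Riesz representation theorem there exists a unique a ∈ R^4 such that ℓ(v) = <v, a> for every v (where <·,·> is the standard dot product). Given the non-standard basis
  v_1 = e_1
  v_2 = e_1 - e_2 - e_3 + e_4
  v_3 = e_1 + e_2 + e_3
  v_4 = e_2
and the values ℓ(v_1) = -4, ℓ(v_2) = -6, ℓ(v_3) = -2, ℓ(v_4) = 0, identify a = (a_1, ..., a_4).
a = (-4, 0, 2, 0)

Write a = (a_1, ..., a_4) in the standard basis. For each basis vector v_i, ℓ(v_i) = <v_i, a> is a linear equation in the a_j's. Collect the n equations into a matrix system V a = ℓ, where row i of V is v_i (expressed in the standard basis). Since V is invertible (lower-triangular with 1s on the diagonal, up to permutation), solve by back-substitution:
  V =
[[1, 0, 0, 0],
 [1, -1, -1, 1],
 [1, 1, 1, 0],
 [0, 1, 0, 0]]
  V a = (-4, -6, -2, 0)
Solving gives a = (-4, 0, 2, 0).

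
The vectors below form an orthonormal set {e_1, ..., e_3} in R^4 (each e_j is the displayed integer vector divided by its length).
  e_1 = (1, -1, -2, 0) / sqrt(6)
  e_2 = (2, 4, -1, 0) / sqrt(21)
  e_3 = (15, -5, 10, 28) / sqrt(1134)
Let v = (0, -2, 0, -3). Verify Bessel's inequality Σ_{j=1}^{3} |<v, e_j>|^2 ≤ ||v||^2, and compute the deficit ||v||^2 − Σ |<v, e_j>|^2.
Σ |<v, e_j>|^2 = 692/81; ||v||^2 = 13; deficit = 361/81

Write each e_j = u_j / sqrt(<u_j, u_j>) where u_j is the displayed integer vector. Then <v, e_j> = <v, u_j> / sqrt(<u_j, u_j>), so |<v, e_j>|^2 = <v, u_j>^2 / <u_j, u_j>.
Coefficients: <v, e_1> = 2/sqrt(6), <v, e_2> = -8/sqrt(21), <v, e_3> = -74/sqrt(1134).
Square and sum: Σ |<v, e_j>|^2 = 692/81.
Compute ||v||^2 = v·v = 13.
Deficit = 13 − 692/81 = 361/81 ≥ 0, confirming Bessel's inequality. (The deficit equals ||v − Σ <v,e_j> e_j||^2, the squared distance from v to span{e_j}.)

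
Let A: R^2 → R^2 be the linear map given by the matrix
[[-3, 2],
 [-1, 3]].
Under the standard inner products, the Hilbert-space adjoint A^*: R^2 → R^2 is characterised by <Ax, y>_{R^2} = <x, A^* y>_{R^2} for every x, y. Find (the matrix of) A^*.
A^* = A^T =
[[-3, -1],
 [2, 3]]

For real matrices with standard dot products, the defining identity <Ax, y> = <x, A^* y> gives (Ax)^T y = x^T (A^*) y, i.e. x^T A^T y = x^T (A^*) y. Since this holds for all x, y, we must have A^* = A^T. Therefore
A^* =
[[-3, -1],
 [2, 3]].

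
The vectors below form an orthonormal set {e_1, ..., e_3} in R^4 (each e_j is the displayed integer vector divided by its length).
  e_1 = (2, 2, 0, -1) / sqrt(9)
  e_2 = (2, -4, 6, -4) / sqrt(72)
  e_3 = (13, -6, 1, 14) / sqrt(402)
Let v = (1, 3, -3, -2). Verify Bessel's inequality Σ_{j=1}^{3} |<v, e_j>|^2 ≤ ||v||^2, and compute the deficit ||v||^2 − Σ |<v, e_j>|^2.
Σ |<v, e_j>|^2 = 3998/201; ||v||^2 = 23; deficit = 625/201

Write each e_j = u_j / sqrt(<u_j, u_j>) where u_j is the displayed integer vector. Then <v, e_j> = <v, u_j> / sqrt(<u_j, u_j>), so |<v, e_j>|^2 = <v, u_j>^2 / <u_j, u_j>.
Coefficients: <v, e_1> = 10/sqrt(9), <v, e_2> = -20/sqrt(72), <v, e_3> = -36/sqrt(402).
Square and sum: Σ |<v, e_j>|^2 = 3998/201.
Compute ||v||^2 = v·v = 23.
Deficit = 23 − 3998/201 = 625/201 ≥ 0, confirming Bessel's inequality. (The deficit equals ||v − Σ <v,e_j> e_j||^2, the squared distance from v to span{e_j}.)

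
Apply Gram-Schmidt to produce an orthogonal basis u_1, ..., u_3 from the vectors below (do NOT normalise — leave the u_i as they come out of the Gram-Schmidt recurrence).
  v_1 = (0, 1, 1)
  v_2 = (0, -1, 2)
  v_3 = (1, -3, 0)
Orthogonal basis:
  u_1 = (0, 1, 1)
  u_2 = (0, -3/2, 3/2)
  u_3 = (1, 0, 0)

Apply the Gram-Schmidt recurrence
  u_1 = v_1
  u_i = v_i − Σ_{j<i} ((v_i · u_j) / (u_j · u_j)) · u_j.

Step by step this gives:
  u_1 = (0, 1, 1)
  u_2 = (0, -3/2, 3/2)
  u_3 = (1, 0, 0)

Orthogonality check:
  u_2 · u_1 = 0 (should be 0)
  u_3 · u_1 = 0 (should be 0)
  u_3 · u_2 = 0 (should be 0)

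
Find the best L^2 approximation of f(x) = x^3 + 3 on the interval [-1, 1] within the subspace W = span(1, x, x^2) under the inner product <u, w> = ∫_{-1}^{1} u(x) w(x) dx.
g(x) = 3*x/5 + 3

The best approximation g ∈ W is the orthogonal projection of f onto W. Writing g = a_0 + a_1 x + a_2 x^2, the coefficients solve the normal equations G · a = b where
  G_{ij} = <φ_i, φ_j> and b_i = <f, φ_i>, with φ_0 = 1, φ_1 = x, φ_2 = x^2.
G =
  [2, 0, 2/3]
  [0, 2/3, 0]
  [2/3, 0, 2/5],
b = (6, 2/5, 2).
Solving gives a_0 = 3, a_1 = 3/5, a_2 = 0, so
  g(x) = 3*x/5 + 3.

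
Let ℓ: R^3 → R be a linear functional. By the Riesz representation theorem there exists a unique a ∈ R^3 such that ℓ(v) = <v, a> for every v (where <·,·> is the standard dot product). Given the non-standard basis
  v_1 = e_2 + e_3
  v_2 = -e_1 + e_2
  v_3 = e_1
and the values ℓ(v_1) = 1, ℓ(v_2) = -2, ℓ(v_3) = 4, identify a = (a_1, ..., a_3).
a = (4, 2, -1)

Write a = (a_1, ..., a_3) in the standard basis. For each basis vector v_i, ℓ(v_i) = <v_i, a> is a linear equation in the a_j's. Collect the n equations into a matrix system V a = ℓ, where row i of V is v_i (expressed in the standard basis). Since V is invertible (lower-triangular with 1s on the diagonal, up to permutation), solve by back-substitution:
  V =
[[0, 1, 1],
 [-1, 1, 0],
 [1, 0, 0]]
  V a = (1, -2, 4)
Solving gives a = (4, 2, -1).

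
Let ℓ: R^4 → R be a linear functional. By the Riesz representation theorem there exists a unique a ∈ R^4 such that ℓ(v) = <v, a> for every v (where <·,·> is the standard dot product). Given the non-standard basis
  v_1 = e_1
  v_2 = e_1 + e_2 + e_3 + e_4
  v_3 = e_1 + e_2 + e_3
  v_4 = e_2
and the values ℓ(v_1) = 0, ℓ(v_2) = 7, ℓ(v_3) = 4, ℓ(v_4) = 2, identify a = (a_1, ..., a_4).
a = (0, 2, 2, 3)

Write a = (a_1, ..., a_4) in the standard basis. For each basis vector v_i, ℓ(v_i) = <v_i, a> is a linear equation in the a_j's. Collect the n equations into a matrix system V a = ℓ, where row i of V is v_i (expressed in the standard basis). Since V is invertible (lower-triangular with 1s on the diagonal, up to permutation), solve by back-substitution:
  V =
[[1, 0, 0, 0],
 [1, 1, 1, 1],
 [1, 1, 1, 0],
 [0, 1, 0, 0]]
  V a = (0, 7, 4, 2)
Solving gives a = (0, 2, 2, 3).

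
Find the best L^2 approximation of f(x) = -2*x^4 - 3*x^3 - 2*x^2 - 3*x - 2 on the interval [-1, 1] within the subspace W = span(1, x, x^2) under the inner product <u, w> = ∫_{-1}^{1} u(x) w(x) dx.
g(x) = -26*x^2/7 - 24*x/5 - 64/35

The best approximation g ∈ W is the orthogonal projection of f onto W. Writing g = a_0 + a_1 x + a_2 x^2, the coefficients solve the normal equations G · a = b where
  G_{ij} = <φ_i, φ_j> and b_i = <f, φ_i>, with φ_0 = 1, φ_1 = x, φ_2 = x^2.
G =
  [2, 0, 2/3]
  [0, 2/3, 0]
  [2/3, 0, 2/5],
b = (-92/15, -16/5, -284/105).
Solving gives a_0 = -64/35, a_1 = -24/5, a_2 = -26/7, so
  g(x) = -26*x^2/7 - 24*x/5 - 64/35.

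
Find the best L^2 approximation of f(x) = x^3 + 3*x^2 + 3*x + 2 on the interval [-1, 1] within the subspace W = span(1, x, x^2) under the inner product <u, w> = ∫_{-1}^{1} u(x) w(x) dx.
g(x) = 3*x^2 + 18*x/5 + 2

The best approximation g ∈ W is the orthogonal projection of f onto W. Writing g = a_0 + a_1 x + a_2 x^2, the coefficients solve the normal equations G · a = b where
  G_{ij} = <φ_i, φ_j> and b_i = <f, φ_i>, with φ_0 = 1, φ_1 = x, φ_2 = x^2.
G =
  [2, 0, 2/3]
  [0, 2/3, 0]
  [2/3, 0, 2/5],
b = (6, 12/5, 38/15).
Solving gives a_0 = 2, a_1 = 18/5, a_2 = 3, so
  g(x) = 3*x^2 + 18*x/5 + 2.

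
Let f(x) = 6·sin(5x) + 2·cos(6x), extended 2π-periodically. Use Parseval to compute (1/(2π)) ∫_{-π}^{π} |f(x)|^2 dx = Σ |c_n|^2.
Σ |c_n|^2 = 20

Expand |f|^2 and use orthogonality of {sin(nx), cos(mx)} on [-π, π]:
  ∫_{-π}^{π} sin(nx)^2 dx = π, ∫ cos(mx)^2 dx = π, and cross terms integrate to 0.
So ∫_{-π}^{π} f(x)^2 dx = 6^2 · π + 2^2 · π = (36 + 4)π.
Divide by 2π: (36 + 4)/2 = 20.
By Parseval, this equals Σ |c_n|^2.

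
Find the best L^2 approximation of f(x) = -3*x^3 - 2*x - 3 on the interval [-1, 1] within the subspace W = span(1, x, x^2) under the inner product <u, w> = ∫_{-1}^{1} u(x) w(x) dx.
g(x) = -19*x/5 - 3

The best approximation g ∈ W is the orthogonal projection of f onto W. Writing g = a_0 + a_1 x + a_2 x^2, the coefficients solve the normal equations G · a = b where
  G_{ij} = <φ_i, φ_j> and b_i = <f, φ_i>, with φ_0 = 1, φ_1 = x, φ_2 = x^2.
G =
  [2, 0, 2/3]
  [0, 2/3, 0]
  [2/3, 0, 2/5],
b = (-6, -38/15, -2).
Solving gives a_0 = -3, a_1 = -19/5, a_2 = 0, so
  g(x) = -19*x/5 - 3.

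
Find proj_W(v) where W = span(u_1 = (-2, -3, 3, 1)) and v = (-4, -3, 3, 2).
proj_W(v) = (-56/23, -84/23, 84/23, 28/23)

Set up U = [u_1 | ... | u_1] ∈ R^(4×1). The projector onto W = col(U) is P = U (U^T U)^(-1) U^T.
Compute U^T U =
  [23],
and U^T v = (28).
Solve U^T U · c = U^T v for the coefficients: c = (28/23). The projection is proj_W(v) = U c.
Check: (v - proj_W(v)) · u_1 = 0  (should be 0).
Result: proj_W(v) = (-56/23, -84/23, 84/23, 28/23).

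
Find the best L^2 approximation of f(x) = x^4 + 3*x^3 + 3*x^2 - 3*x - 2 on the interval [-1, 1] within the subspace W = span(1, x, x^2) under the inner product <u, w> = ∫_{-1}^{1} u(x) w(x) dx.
g(x) = 27*x^2/7 - 6*x/5 - 73/35

The best approximation g ∈ W is the orthogonal projection of f onto W. Writing g = a_0 + a_1 x + a_2 x^2, the coefficients solve the normal equations G · a = b where
  G_{ij} = <φ_i, φ_j> and b_i = <f, φ_i>, with φ_0 = 1, φ_1 = x, φ_2 = x^2.
G =
  [2, 0, 2/3]
  [0, 2/3, 0]
  [2/3, 0, 2/5],
b = (-8/5, -4/5, 16/105).
Solving gives a_0 = -73/35, a_1 = -6/5, a_2 = 27/7, so
  g(x) = 27*x^2/7 - 6*x/5 - 73/35.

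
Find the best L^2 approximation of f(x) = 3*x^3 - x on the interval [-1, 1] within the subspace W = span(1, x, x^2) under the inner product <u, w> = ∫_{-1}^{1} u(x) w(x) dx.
g(x) = 4*x/5

The best approximation g ∈ W is the orthogonal projection of f onto W. Writing g = a_0 + a_1 x + a_2 x^2, the coefficients solve the normal equations G · a = b where
  G_{ij} = <φ_i, φ_j> and b_i = <f, φ_i>, with φ_0 = 1, φ_1 = x, φ_2 = x^2.
G =
  [2, 0, 2/3]
  [0, 2/3, 0]
  [2/3, 0, 2/5],
b = (0, 8/15, 0).
Solving gives a_0 = 0, a_1 = 4/5, a_2 = 0, so
  g(x) = 4*x/5.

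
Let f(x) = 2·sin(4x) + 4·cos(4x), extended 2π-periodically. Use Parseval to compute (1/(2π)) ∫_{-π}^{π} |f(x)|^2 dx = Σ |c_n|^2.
Σ |c_n|^2 = 10

Expand |f|^2 and use orthogonality of {sin(nx), cos(mx)} on [-π, π]:
  ∫_{-π}^{π} sin(nx)^2 dx = π, ∫ cos(mx)^2 dx = π, and cross terms integrate to 0.
So ∫_{-π}^{π} f(x)^2 dx = 2^2 · π + 4^2 · π = (4 + 16)π.
Divide by 2π: (4 + 16)/2 = 10.
By Parseval, this equals Σ |c_n|^2.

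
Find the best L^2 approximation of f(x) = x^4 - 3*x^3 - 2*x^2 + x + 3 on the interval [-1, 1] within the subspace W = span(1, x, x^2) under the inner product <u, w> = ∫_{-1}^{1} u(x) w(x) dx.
g(x) = -8*x^2/7 - 4*x/5 + 102/35

The best approximation g ∈ W is the orthogonal projection of f onto W. Writing g = a_0 + a_1 x + a_2 x^2, the coefficients solve the normal equations G · a = b where
  G_{ij} = <φ_i, φ_j> and b_i = <f, φ_i>, with φ_0 = 1, φ_1 = x, φ_2 = x^2.
G =
  [2, 0, 2/3]
  [0, 2/3, 0]
  [2/3, 0, 2/5],
b = (76/15, -8/15, 52/35).
Solving gives a_0 = 102/35, a_1 = -4/5, a_2 = -8/7, so
  g(x) = -8*x^2/7 - 4*x/5 + 102/35.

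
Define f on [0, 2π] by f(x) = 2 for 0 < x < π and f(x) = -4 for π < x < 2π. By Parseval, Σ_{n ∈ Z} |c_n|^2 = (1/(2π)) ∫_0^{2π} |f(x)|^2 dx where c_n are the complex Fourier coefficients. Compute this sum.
Σ |c_n|^2 = 10

Parseval equates the L^2 energy of f (normalised by 1/(2π)) with the ℓ^2 sum of its Fourier coefficients: (1/(2π)) ∫_0^{2π} |f|^2 = Σ |c_n|^2.
Compute the left side: (1/(2π)) [∫_0^π 2^2 dx + ∫_π^{2π} (-4)^2 dx] = (1/(2π)) · (4π + 16π) = (4 + 16)/2 = 10.
So Σ_{n ∈ Z} |c_n|^2 = 10.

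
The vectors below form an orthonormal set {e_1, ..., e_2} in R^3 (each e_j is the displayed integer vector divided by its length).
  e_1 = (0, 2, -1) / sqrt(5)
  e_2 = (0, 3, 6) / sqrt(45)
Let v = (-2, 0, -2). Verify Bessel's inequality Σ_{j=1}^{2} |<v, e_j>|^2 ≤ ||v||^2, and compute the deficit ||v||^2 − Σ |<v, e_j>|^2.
Σ |<v, e_j>|^2 = 4; ||v||^2 = 8; deficit = 4

Write each e_j = u_j / sqrt(<u_j, u_j>) where u_j is the displayed integer vector. Then <v, e_j> = <v, u_j> / sqrt(<u_j, u_j>), so |<v, e_j>|^2 = <v, u_j>^2 / <u_j, u_j>.
Coefficients: <v, e_1> = 2/sqrt(5), <v, e_2> = -12/sqrt(45).
Square and sum: Σ |<v, e_j>|^2 = 4.
Compute ||v||^2 = v·v = 8.
Deficit = 8 − 4 = 4 ≥ 0, confirming Bessel's inequality. (The deficit equals ||v − Σ <v,e_j> e_j||^2, the squared distance from v to span{e_j}.)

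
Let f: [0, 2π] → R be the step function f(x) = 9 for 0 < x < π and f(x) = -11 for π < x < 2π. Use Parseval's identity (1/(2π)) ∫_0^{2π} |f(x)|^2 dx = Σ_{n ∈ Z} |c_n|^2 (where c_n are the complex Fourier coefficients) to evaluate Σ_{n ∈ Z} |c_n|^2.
Σ |c_n|^2 = 101

Parseval equates the L^2 energy of f (normalised by 1/(2π)) with the ℓ^2 sum of its Fourier coefficients: (1/(2π)) ∫_0^{2π} |f|^2 = Σ |c_n|^2.
Compute the left side: (1/(2π)) [∫_0^π 9^2 dx + ∫_π^{2π} (-11)^2 dx] = (1/(2π)) · (81π + 121π) = (81 + 121)/2 = 101.
So Σ_{n ∈ Z} |c_n|^2 = 101.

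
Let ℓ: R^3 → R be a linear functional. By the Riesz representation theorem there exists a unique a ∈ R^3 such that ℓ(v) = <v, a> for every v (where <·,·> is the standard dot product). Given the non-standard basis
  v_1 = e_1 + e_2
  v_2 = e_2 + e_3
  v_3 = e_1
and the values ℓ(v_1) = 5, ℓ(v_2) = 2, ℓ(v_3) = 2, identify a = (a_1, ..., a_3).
a = (2, 3, -1)

Write a = (a_1, ..., a_3) in the standard basis. For each basis vector v_i, ℓ(v_i) = <v_i, a> is a linear equation in the a_j's. Collect the n equations into a matrix system V a = ℓ, where row i of V is v_i (expressed in the standard basis). Since V is invertible (lower-triangular with 1s on the diagonal, up to permutation), solve by back-substitution:
  V =
[[1, 1, 0],
 [0, 1, 1],
 [1, 0, 0]]
  V a = (5, 2, 2)
Solving gives a = (2, 3, -1).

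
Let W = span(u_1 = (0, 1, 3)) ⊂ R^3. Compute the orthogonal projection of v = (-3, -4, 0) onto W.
proj_W(v) = (0, -2/5, -6/5)

Set up U = [u_1 | ... | u_1] ∈ R^(3×1). The projector onto W = col(U) is P = U (U^T U)^(-1) U^T.
Compute U^T U =
  [10],
and U^T v = (-4).
Solve U^T U · c = U^T v for the coefficients: c = (-2/5). The projection is proj_W(v) = U c.
Check: (v - proj_W(v)) · u_1 = 0  (should be 0).
Result: proj_W(v) = (0, -2/5, -6/5).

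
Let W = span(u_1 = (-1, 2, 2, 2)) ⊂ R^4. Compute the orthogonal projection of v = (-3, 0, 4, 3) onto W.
proj_W(v) = (-17/13, 34/13, 34/13, 34/13)

Set up U = [u_1 | ... | u_1] ∈ R^(4×1). The projector onto W = col(U) is P = U (U^T U)^(-1) U^T.
Compute U^T U =
  [13],
and U^T v = (17).
Solve U^T U · c = U^T v for the coefficients: c = (17/13). The projection is proj_W(v) = U c.
Check: (v - proj_W(v)) · u_1 = 0  (should be 0).
Result: proj_W(v) = (-17/13, 34/13, 34/13, 34/13).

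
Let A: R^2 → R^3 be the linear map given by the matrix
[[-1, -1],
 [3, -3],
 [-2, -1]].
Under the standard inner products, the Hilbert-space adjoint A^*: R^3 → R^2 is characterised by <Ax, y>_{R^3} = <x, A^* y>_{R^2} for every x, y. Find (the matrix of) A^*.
A^* = A^T =
[[-1, 3, -2],
 [-1, -3, -1]]

For real matrices with standard dot products, the defining identity <Ax, y> = <x, A^* y> gives (Ax)^T y = x^T (A^*) y, i.e. x^T A^T y = x^T (A^*) y. Since this holds for all x, y, we must have A^* = A^T. Therefore
A^* =
[[-1, 3, -2],
 [-1, -3, -1]].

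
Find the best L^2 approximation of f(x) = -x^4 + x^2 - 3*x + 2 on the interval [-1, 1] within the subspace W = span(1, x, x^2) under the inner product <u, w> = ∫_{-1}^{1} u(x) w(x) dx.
g(x) = x^2/7 - 3*x + 73/35

The best approximation g ∈ W is the orthogonal projection of f onto W. Writing g = a_0 + a_1 x + a_2 x^2, the coefficients solve the normal equations G · a = b where
  G_{ij} = <φ_i, φ_j> and b_i = <f, φ_i>, with φ_0 = 1, φ_1 = x, φ_2 = x^2.
G =
  [2, 0, 2/3]
  [0, 2/3, 0]
  [2/3, 0, 2/5],
b = (64/15, -2, 152/105).
Solving gives a_0 = 73/35, a_1 = -3, a_2 = 1/7, so
  g(x) = x^2/7 - 3*x + 73/35.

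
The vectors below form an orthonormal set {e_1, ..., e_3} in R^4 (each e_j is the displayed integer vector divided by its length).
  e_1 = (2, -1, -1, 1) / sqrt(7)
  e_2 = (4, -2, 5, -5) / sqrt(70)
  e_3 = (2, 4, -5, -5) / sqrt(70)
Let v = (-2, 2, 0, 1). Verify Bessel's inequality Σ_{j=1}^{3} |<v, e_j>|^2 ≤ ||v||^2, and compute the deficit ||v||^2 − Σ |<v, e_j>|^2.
Σ |<v, e_j>|^2 = 54/7; ||v||^2 = 9; deficit = 9/7

Write each e_j = u_j / sqrt(<u_j, u_j>) where u_j is the displayed integer vector. Then <v, e_j> = <v, u_j> / sqrt(<u_j, u_j>), so |<v, e_j>|^2 = <v, u_j>^2 / <u_j, u_j>.
Coefficients: <v, e_1> = -5/sqrt(7), <v, e_2> = -17/sqrt(70), <v, e_3> = -1/sqrt(70).
Square and sum: Σ |<v, e_j>|^2 = 54/7.
Compute ||v||^2 = v·v = 9.
Deficit = 9 − 54/7 = 9/7 ≥ 0, confirming Bessel's inequality. (The deficit equals ||v − Σ <v,e_j> e_j||^2, the squared distance from v to span{e_j}.)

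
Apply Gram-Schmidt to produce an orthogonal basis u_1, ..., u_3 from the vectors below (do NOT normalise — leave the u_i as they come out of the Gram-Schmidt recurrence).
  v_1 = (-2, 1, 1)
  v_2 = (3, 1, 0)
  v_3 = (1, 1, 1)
Orthogonal basis:
  u_1 = (-2, 1, 1)
  u_2 = (4/3, 11/6, 5/6)
  u_3 = (3/35, -9/35, 3/7)

Apply the Gram-Schmidt recurrence
  u_1 = v_1
  u_i = v_i − Σ_{j<i} ((v_i · u_j) / (u_j · u_j)) · u_j.

Step by step this gives:
  u_1 = (-2, 1, 1)
  u_2 = (4/3, 11/6, 5/6)
  u_3 = (3/35, -9/35, 3/7)

Orthogonality check:
  u_2 · u_1 = 0 (should be 0)
  u_3 · u_1 = 0 (should be 0)
  u_3 · u_2 = 0 (should be 0)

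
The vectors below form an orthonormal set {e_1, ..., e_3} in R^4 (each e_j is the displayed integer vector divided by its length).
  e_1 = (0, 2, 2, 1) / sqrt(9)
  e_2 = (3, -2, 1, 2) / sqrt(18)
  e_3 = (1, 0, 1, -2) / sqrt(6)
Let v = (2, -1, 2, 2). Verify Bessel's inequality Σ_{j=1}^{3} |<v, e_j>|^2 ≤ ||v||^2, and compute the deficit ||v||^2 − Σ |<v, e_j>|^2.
Σ |<v, e_j>|^2 = 38/3; ||v||^2 = 13; deficit = 1/3

Write each e_j = u_j / sqrt(<u_j, u_j>) where u_j is the displayed integer vector. Then <v, e_j> = <v, u_j> / sqrt(<u_j, u_j>), so |<v, e_j>|^2 = <v, u_j>^2 / <u_j, u_j>.
Coefficients: <v, e_1> = 4/sqrt(9), <v, e_2> = 14/sqrt(18), <v, e_3> = 0/sqrt(6).
Square and sum: Σ |<v, e_j>|^2 = 38/3.
Compute ||v||^2 = v·v = 13.
Deficit = 13 − 38/3 = 1/3 ≥ 0, confirming Bessel's inequality. (The deficit equals ||v − Σ <v,e_j> e_j||^2, the squared distance from v to span{e_j}.)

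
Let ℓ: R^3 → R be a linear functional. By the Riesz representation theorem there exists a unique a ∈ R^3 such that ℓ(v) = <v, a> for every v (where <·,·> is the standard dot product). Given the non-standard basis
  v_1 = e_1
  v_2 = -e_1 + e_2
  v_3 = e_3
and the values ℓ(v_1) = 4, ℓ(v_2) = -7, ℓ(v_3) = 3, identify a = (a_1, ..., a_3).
a = (4, -3, 3)

Write a = (a_1, ..., a_3) in the standard basis. For each basis vector v_i, ℓ(v_i) = <v_i, a> is a linear equation in the a_j's. Collect the n equations into a matrix system V a = ℓ, where row i of V is v_i (expressed in the standard basis). Since V is invertible (lower-triangular with 1s on the diagonal, up to permutation), solve by back-substitution:
  V =
[[1, 0, 0],
 [-1, 1, 0],
 [0, 0, 1]]
  V a = (4, -7, 3)
Solving gives a = (4, -3, 3).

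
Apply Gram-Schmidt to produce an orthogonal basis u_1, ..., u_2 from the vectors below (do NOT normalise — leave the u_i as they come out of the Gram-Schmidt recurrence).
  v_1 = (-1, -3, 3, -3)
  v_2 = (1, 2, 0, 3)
Orthogonal basis:
  u_1 = (-1, -3, 3, -3)
  u_2 = (3/7, 2/7, 12/7, 9/7)

Apply the Gram-Schmidt recurrence
  u_1 = v_1
  u_i = v_i − Σ_{j<i} ((v_i · u_j) / (u_j · u_j)) · u_j.

Step by step this gives:
  u_1 = (-1, -3, 3, -3)
  u_2 = (3/7, 2/7, 12/7, 9/7)

Orthogonality check:
  u_2 · u_1 = 0 (should be 0)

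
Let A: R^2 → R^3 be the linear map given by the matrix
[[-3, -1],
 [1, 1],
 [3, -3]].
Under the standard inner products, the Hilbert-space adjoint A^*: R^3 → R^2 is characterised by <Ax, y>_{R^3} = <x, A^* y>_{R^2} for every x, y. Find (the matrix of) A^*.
A^* = A^T =
[[-3, 1, 3],
 [-1, 1, -3]]

For real matrices with standard dot products, the defining identity <Ax, y> = <x, A^* y> gives (Ax)^T y = x^T (A^*) y, i.e. x^T A^T y = x^T (A^*) y. Since this holds for all x, y, we must have A^* = A^T. Therefore
A^* =
[[-3, 1, 3],
 [-1, 1, -3]].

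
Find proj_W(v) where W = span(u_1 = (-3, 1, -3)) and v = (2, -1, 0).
proj_W(v) = (21/19, -7/19, 21/19)

Set up U = [u_1 | ... | u_1] ∈ R^(3×1). The projector onto W = col(U) is P = U (U^T U)^(-1) U^T.
Compute U^T U =
  [19],
and U^T v = (-7).
Solve U^T U · c = U^T v for the coefficients: c = (-7/19). The projection is proj_W(v) = U c.
Check: (v - proj_W(v)) · u_1 = 0  (should be 0).
Result: proj_W(v) = (21/19, -7/19, 21/19).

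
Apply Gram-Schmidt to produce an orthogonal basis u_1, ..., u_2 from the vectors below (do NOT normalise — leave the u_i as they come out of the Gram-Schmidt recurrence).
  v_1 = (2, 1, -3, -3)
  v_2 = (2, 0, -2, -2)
Orthogonal basis:
  u_1 = (2, 1, -3, -3)
  u_2 = (14/23, -16/23, 2/23, 2/23)

Apply the Gram-Schmidt recurrence
  u_1 = v_1
  u_i = v_i − Σ_{j<i} ((v_i · u_j) / (u_j · u_j)) · u_j.

Step by step this gives:
  u_1 = (2, 1, -3, -3)
  u_2 = (14/23, -16/23, 2/23, 2/23)

Orthogonality check:
  u_2 · u_1 = 0 (should be 0)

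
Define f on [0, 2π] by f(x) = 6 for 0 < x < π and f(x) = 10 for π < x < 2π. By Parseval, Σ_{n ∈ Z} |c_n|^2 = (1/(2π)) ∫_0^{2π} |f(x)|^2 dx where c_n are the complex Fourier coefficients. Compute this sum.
Σ |c_n|^2 = 68

Parseval equates the L^2 energy of f (normalised by 1/(2π)) with the ℓ^2 sum of its Fourier coefficients: (1/(2π)) ∫_0^{2π} |f|^2 = Σ |c_n|^2.
Compute the left side: (1/(2π)) [∫_0^π 6^2 dx + ∫_π^{2π} 10^2 dx] = (1/(2π)) · (36π + 100π) = (36 + 100)/2 = 68.
So Σ_{n ∈ Z} |c_n|^2 = 68.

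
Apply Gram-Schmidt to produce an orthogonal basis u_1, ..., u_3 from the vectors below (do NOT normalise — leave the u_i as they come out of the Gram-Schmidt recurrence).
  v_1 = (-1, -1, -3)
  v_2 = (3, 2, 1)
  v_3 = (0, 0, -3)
Orthogonal basis:
  u_1 = (-1, -1, -3)
  u_2 = (25/11, 14/11, -13/11)
  u_3 = (-1/6, 4/15, -1/30)

Apply the Gram-Schmidt recurrence
  u_1 = v_1
  u_i = v_i − Σ_{j<i} ((v_i · u_j) / (u_j · u_j)) · u_j.

Step by step this gives:
  u_1 = (-1, -1, -3)
  u_2 = (25/11, 14/11, -13/11)
  u_3 = (-1/6, 4/15, -1/30)

Orthogonality check:
  u_2 · u_1 = 0 (should be 0)
  u_3 · u_1 = 0 (should be 0)
  u_3 · u_2 = 0 (should be 0)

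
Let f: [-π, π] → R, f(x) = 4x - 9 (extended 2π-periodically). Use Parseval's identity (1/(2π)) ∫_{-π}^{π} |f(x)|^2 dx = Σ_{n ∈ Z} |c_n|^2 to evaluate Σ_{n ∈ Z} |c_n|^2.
Σ |c_n|^2 = 16π^2/3 + 81

Expand and integrate term by term over [-π, π]:
  ∫ (4x)^2 dx = 16·(2π^3/3); ∫ 2·4·(-9)·x dx = 0 (odd integrand); ∫ (-9)^2 dx = 81·2π.
So (1/(2π)) ∫_{-π}^{π} (4x - 9)^2 dx = 16π^2/3 + 81 = 16π^2/3 + 81.
Parseval ⇒ Σ |c_n|^2 = 16π^2/3 + 81.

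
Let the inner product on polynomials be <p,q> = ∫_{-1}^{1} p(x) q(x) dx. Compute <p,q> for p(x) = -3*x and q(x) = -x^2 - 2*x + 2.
<p,q> = 4

Expand the product: p(x)·q(x) = 3*x^3 + 6*x^2 - 6*x.
∫_{-1}^{1} of each monomial x^k gives [2/(k+1) if k even, 0 if k odd]. Integrating term-by-term (or equivalently evaluating the antiderivative F(x) = 3*x^4/4 + 2*x^3 - 3*x^2 at the endpoints):
  F(1) − F(−1) = -1/4 − (-17/4) = 4.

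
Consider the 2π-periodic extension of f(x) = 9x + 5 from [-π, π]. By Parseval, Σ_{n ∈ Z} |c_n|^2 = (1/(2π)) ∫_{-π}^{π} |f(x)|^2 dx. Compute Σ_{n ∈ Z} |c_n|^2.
Σ |c_n|^2 = 27π^2 + 25

Expand and integrate term by term over [-π, π]:
  ∫ (9x)^2 dx = 81·(2π^3/3); ∫ 2·9·(5)·x dx = 0 (odd integrand); ∫ 5^2 dx = 25·2π.
So (1/(2π)) ∫_{-π}^{π} (9x + 5)^2 dx = 81π^2/3 + 25 = 27π^2 + 25.
Parseval ⇒ Σ |c_n|^2 = 27π^2 + 25.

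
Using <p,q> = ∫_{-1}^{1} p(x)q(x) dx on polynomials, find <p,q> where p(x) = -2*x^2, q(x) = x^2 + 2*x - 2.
<p,q> = 28/15

Expand the product: p(x)·q(x) = -2*x^4 - 4*x^3 + 4*x^2.
∫_{-1}^{1} of each monomial x^k gives [2/(k+1) if k even, 0 if k odd]. Integrating term-by-term (or equivalently evaluating the antiderivative F(x) = -2*x^5/5 - x^4 + 4*x^3/3 at the endpoints):
  F(1) − F(−1) = -1/15 − (-29/15) = 28/15.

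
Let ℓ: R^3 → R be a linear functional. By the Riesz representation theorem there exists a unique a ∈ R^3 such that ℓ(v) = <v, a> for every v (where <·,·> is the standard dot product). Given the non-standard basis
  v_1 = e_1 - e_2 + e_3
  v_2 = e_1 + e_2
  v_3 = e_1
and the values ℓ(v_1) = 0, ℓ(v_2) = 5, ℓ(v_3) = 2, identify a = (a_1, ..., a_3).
a = (2, 3, 1)

Write a = (a_1, ..., a_3) in the standard basis. For each basis vector v_i, ℓ(v_i) = <v_i, a> is a linear equation in the a_j's. Collect the n equations into a matrix system V a = ℓ, where row i of V is v_i (expressed in the standard basis). Since V is invertible (lower-triangular with 1s on the diagonal, up to permutation), solve by back-substitution:
  V =
[[1, -1, 1],
 [1, 1, 0],
 [1, 0, 0]]
  V a = (0, 5, 2)
Solving gives a = (2, 3, 1).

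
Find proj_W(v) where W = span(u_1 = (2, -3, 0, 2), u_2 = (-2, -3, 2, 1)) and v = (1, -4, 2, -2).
proj_W(v) = (-76/257, -690/257, 268/257, 326/257)

Set up U = [u_1 | ... | u_2] ∈ R^(4×2). The projector onto W = col(U) is P = U (U^T U)^(-1) U^T.
Compute U^T U =
  [17, 7]
  [7, 18],
and U^T v = (10, 12).
Solve U^T U · c = U^T v for the coefficients: c = (96/257, 134/257). The projection is proj_W(v) = U c.
Check: (v - proj_W(v)) · u_1 = 0  (should be 0).
Check: (v - proj_W(v)) · u_2 = 0  (should be 0).
Result: proj_W(v) = (-76/257, -690/257, 268/257, 326/257).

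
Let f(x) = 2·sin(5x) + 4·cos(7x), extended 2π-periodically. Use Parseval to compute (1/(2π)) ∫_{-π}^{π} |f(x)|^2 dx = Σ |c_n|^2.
Σ |c_n|^2 = 10

Expand |f|^2 and use orthogonality of {sin(nx), cos(mx)} on [-π, π]:
  ∫_{-π}^{π} sin(nx)^2 dx = π, ∫ cos(mx)^2 dx = π, and cross terms integrate to 0.
So ∫_{-π}^{π} f(x)^2 dx = 2^2 · π + 4^2 · π = (4 + 16)π.
Divide by 2π: (4 + 16)/2 = 10.
By Parseval, this equals Σ |c_n|^2.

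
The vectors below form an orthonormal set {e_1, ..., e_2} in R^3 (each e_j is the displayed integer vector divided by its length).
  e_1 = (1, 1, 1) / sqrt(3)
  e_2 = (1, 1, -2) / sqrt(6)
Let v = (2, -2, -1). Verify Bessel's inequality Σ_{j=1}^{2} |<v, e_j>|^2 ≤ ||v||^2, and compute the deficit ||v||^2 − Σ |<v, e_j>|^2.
Σ |<v, e_j>|^2 = 1; ||v||^2 = 9; deficit = 8

Write each e_j = u_j / sqrt(<u_j, u_j>) where u_j is the displayed integer vector. Then <v, e_j> = <v, u_j> / sqrt(<u_j, u_j>), so |<v, e_j>|^2 = <v, u_j>^2 / <u_j, u_j>.
Coefficients: <v, e_1> = -1/sqrt(3), <v, e_2> = 2/sqrt(6).
Square and sum: Σ |<v, e_j>|^2 = 1.
Compute ||v||^2 = v·v = 9.
Deficit = 9 − 1 = 8 ≥ 0, confirming Bessel's inequality. (The deficit equals ||v − Σ <v,e_j> e_j||^2, the squared distance from v to span{e_j}.)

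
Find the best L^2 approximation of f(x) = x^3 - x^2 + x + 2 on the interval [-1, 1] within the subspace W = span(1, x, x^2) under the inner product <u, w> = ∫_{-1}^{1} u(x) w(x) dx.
g(x) = -x^2 + 8*x/5 + 2

The best approximation g ∈ W is the orthogonal projection of f onto W. Writing g = a_0 + a_1 x + a_2 x^2, the coefficients solve the normal equations G · a = b where
  G_{ij} = <φ_i, φ_j> and b_i = <f, φ_i>, with φ_0 = 1, φ_1 = x, φ_2 = x^2.
G =
  [2, 0, 2/3]
  [0, 2/3, 0]
  [2/3, 0, 2/5],
b = (10/3, 16/15, 14/15).
Solving gives a_0 = 2, a_1 = 8/5, a_2 = -1, so
  g(x) = -x^2 + 8*x/5 + 2.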